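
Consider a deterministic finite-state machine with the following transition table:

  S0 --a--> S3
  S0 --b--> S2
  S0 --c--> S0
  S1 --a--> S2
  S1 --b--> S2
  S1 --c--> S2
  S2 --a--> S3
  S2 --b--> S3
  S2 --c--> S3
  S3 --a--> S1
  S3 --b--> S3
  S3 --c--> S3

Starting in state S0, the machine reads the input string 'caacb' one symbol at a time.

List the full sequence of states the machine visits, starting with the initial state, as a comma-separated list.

Start: S0
  read 'c': S0 --c--> S0
  read 'a': S0 --a--> S3
  read 'a': S3 --a--> S1
  read 'c': S1 --c--> S2
  read 'b': S2 --b--> S3

Answer: S0, S0, S3, S1, S2, S3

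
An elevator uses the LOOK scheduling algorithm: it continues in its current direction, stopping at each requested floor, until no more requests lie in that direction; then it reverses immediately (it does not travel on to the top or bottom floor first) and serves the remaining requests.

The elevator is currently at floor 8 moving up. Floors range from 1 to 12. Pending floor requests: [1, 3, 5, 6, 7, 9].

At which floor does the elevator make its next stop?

Current floor: 8, direction: up
Requests above: [9]
Requests below: [1, 3, 5, 6, 7]
Moving up and requests lie above → nearest above is min([9]) = 9

Answer: 9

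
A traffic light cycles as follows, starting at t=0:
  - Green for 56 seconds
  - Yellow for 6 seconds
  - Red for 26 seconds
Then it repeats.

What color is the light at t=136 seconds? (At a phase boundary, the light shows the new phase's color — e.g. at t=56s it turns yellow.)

Answer: green

Derivation:
Cycle length = 56 + 6 + 26 = 88s
t = 136, phase_t = 136 mod 88 = 48
48 < 56 (green end) → GREEN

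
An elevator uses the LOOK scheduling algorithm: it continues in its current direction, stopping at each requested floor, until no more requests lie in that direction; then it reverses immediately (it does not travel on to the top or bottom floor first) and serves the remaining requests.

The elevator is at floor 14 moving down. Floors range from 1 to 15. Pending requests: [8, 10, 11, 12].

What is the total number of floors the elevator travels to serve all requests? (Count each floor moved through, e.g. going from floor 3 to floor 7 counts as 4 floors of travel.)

Start at floor 14 moving down, LOOK stop order: [12, 11, 10, 8]
  14 → 12: |12-14| = 2, total = 2
  12 → 11: |11-12| = 1, total = 3
  11 → 10: |10-11| = 1, total = 4
  10 → 8: |8-10| = 2, total = 6

Answer: 6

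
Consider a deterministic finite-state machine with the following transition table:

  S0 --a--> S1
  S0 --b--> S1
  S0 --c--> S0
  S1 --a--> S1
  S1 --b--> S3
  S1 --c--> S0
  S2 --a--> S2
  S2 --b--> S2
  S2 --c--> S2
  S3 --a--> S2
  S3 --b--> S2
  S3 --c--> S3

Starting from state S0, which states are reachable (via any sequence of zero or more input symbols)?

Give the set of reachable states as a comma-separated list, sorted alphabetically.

BFS from S0:
  visit S0: S0--a-->S1 (new), S0--b-->S1 (seen), S0--c-->S0 (seen)
  visit S1: S1--a-->S1 (seen), S1--b-->S3 (new), S1--c-->S0 (seen)
  visit S3: S3--a-->S2 (new), S3--b-->S2 (seen), S3--c-->S3 (seen)
  visit S2: S2--a-->S2 (seen), S2--b-->S2 (seen), S2--c-->S2 (seen)

Answer: S0, S1, S2, S3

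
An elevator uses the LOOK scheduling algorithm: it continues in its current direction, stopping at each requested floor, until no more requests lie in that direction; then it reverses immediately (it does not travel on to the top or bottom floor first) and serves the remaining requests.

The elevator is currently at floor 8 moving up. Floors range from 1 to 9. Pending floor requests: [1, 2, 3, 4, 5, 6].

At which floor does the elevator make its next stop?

Answer: 6

Derivation:
Current floor: 8, direction: up
Requests above: []
Requests below: [1, 2, 3, 4, 5, 6]
Moving up but no requests above → reverse; nearest below is max([1, 2, 3, 4, 5, 6]) = 6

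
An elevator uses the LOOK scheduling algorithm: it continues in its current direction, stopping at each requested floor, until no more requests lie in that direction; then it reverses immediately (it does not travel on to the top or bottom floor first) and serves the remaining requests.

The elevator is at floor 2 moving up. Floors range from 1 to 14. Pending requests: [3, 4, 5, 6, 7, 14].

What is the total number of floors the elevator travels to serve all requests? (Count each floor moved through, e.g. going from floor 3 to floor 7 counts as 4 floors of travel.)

Start at floor 2 moving up, LOOK stop order: [3, 4, 5, 6, 7, 14]
  2 → 3: |3-2| = 1, total = 1
  3 → 4: |4-3| = 1, total = 2
  4 → 5: |5-4| = 1, total = 3
  5 → 6: |6-5| = 1, total = 4
  6 → 7: |7-6| = 1, total = 5
  7 → 14: |14-7| = 7, total = 12

Answer: 12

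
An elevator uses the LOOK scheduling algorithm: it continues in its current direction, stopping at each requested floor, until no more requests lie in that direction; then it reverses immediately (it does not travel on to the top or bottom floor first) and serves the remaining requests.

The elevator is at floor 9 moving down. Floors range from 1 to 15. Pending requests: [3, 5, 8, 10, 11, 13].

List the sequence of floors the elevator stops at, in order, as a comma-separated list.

Current: 9, moving DOWN
Serve below first (descending): [8, 5, 3]
Then reverse, serve above (ascending): [10, 11, 13]

Answer: 8, 5, 3, 10, 11, 13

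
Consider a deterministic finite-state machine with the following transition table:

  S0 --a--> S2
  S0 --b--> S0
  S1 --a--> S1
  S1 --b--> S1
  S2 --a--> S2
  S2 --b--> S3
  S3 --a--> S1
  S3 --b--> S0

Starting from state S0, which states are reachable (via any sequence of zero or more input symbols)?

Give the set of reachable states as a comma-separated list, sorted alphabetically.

BFS from S0:
  visit S0: S0--a-->S2 (new), S0--b-->S0 (seen)
  visit S2: S2--a-->S2 (seen), S2--b-->S3 (new)
  visit S3: S3--a-->S1 (new), S3--b-->S0 (seen)
  visit S1: S1--a-->S1 (seen), S1--b-->S1 (seen)

Answer: S0, S1, S2, S3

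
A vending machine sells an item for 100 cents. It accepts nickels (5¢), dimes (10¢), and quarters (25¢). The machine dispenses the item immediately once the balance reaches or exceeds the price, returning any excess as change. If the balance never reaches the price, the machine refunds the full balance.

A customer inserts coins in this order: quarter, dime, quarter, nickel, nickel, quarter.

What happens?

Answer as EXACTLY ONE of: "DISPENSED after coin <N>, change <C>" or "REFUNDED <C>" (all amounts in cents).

Price: 100¢
Coin 1 (quarter, 25¢): balance = 25¢
Coin 2 (dime, 10¢): balance = 35¢
Coin 3 (quarter, 25¢): balance = 60¢
Coin 4 (nickel, 5¢): balance = 65¢
Coin 5 (nickel, 5¢): balance = 70¢
Coin 6 (quarter, 25¢): balance = 95¢
All coins inserted, balance 95¢ < price 100¢ → REFUND 95¢

Answer: REFUNDED 95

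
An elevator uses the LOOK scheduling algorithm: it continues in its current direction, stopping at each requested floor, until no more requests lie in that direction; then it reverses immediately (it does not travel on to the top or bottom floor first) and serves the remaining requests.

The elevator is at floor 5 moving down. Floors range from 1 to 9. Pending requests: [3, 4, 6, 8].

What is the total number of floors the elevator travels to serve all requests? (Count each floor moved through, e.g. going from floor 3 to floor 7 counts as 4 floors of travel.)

Answer: 7

Derivation:
Start at floor 5 moving down, LOOK stop order: [4, 3, 6, 8]
  5 → 4: |4-5| = 1, total = 1
  4 → 3: |3-4| = 1, total = 2
  3 → 6: |6-3| = 3, total = 5
  6 → 8: |8-6| = 2, total = 7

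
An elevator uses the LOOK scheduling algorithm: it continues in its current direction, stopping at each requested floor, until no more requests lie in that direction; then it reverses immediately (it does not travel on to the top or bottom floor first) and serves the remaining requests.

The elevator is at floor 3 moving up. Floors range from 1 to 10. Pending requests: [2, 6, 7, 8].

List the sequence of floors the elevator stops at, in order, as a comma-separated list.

Current: 3, moving UP
Serve above first (ascending): [6, 7, 8]
Then reverse, serve below (descending): [2]

Answer: 6, 7, 8, 2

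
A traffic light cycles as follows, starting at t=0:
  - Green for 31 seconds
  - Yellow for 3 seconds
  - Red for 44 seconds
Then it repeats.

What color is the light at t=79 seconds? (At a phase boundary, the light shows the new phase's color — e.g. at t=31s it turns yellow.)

Cycle length = 31 + 3 + 44 = 78s
t = 79, phase_t = 79 mod 78 = 1
1 < 31 (green end) → GREEN

Answer: green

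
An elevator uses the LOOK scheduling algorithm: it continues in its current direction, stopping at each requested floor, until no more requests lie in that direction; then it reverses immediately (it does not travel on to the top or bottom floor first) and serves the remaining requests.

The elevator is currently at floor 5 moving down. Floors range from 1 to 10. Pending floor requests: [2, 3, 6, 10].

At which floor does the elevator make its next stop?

Answer: 3

Derivation:
Current floor: 5, direction: down
Requests above: [6, 10]
Requests below: [2, 3]
Moving down and requests lie below → nearest below is max([2, 3]) = 3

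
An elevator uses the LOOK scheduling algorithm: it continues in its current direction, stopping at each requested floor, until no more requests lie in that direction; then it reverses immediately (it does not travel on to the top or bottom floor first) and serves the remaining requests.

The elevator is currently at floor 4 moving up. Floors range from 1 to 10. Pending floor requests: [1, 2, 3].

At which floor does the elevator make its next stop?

Current floor: 4, direction: up
Requests above: []
Requests below: [1, 2, 3]
Moving up but no requests above → reverse; nearest below is max([1, 2, 3]) = 3

Answer: 3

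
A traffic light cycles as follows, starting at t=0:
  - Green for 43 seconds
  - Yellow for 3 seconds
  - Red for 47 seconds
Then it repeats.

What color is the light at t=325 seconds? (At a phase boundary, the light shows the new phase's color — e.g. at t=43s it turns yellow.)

Cycle length = 43 + 3 + 47 = 93s
t = 325, phase_t = 325 mod 93 = 46
46 >= 46 → RED

Answer: red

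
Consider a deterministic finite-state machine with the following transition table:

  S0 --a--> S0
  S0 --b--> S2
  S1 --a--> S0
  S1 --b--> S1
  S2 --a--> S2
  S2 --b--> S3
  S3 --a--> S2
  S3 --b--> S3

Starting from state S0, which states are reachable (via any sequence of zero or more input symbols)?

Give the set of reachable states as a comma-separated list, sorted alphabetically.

Answer: S0, S2, S3

Derivation:
BFS from S0:
  visit S0: S0--a-->S0 (seen), S0--b-->S2 (new)
  visit S2: S2--a-->S2 (seen), S2--b-->S3 (new)
  visit S3: S3--a-->S2 (seen), S3--b-->S3 (seen)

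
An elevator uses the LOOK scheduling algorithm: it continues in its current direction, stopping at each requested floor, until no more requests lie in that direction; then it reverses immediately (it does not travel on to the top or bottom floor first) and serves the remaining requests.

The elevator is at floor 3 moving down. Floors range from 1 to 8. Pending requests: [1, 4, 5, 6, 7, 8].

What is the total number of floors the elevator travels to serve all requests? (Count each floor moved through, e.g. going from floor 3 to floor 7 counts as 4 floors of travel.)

Answer: 9

Derivation:
Start at floor 3 moving down, LOOK stop order: [1, 4, 5, 6, 7, 8]
  3 → 1: |1-3| = 2, total = 2
  1 → 4: |4-1| = 3, total = 5
  4 → 5: |5-4| = 1, total = 6
  5 → 6: |6-5| = 1, total = 7
  6 → 7: |7-6| = 1, total = 8
  7 → 8: |8-7| = 1, total = 9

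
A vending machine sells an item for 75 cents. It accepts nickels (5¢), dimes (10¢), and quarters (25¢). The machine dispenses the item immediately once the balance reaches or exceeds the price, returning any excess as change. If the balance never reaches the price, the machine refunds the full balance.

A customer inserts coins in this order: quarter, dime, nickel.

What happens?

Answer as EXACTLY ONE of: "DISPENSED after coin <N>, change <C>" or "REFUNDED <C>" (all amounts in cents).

Answer: REFUNDED 40

Derivation:
Price: 75¢
Coin 1 (quarter, 25¢): balance = 25¢
Coin 2 (dime, 10¢): balance = 35¢
Coin 3 (nickel, 5¢): balance = 40¢
All coins inserted, balance 40¢ < price 75¢ → REFUND 40¢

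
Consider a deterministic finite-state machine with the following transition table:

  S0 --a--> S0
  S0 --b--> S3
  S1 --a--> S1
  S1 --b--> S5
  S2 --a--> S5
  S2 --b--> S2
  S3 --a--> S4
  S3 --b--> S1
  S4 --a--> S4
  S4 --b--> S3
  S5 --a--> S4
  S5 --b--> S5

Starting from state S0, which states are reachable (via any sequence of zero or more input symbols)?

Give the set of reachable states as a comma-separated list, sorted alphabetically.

BFS from S0:
  visit S0: S0--a-->S0 (seen), S0--b-->S3 (new)
  visit S3: S3--a-->S4 (new), S3--b-->S1 (new)
  visit S4: S4--a-->S4 (seen), S4--b-->S3 (seen)
  visit S1: S1--a-->S1 (seen), S1--b-->S5 (new)
  visit S5: S5--a-->S4 (seen), S5--b-->S5 (seen)

Answer: S0, S1, S3, S4, S5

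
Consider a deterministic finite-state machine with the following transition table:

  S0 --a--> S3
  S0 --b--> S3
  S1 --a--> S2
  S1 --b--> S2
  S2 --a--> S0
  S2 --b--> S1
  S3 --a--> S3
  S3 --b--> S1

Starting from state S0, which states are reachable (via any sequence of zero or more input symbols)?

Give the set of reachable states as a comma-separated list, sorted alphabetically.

Answer: S0, S1, S2, S3

Derivation:
BFS from S0:
  visit S0: S0--a-->S3 (new), S0--b-->S3 (seen)
  visit S3: S3--a-->S3 (seen), S3--b-->S1 (new)
  visit S1: S1--a-->S2 (new), S1--b-->S2 (seen)
  visit S2: S2--a-->S0 (seen), S2--b-->S1 (seen)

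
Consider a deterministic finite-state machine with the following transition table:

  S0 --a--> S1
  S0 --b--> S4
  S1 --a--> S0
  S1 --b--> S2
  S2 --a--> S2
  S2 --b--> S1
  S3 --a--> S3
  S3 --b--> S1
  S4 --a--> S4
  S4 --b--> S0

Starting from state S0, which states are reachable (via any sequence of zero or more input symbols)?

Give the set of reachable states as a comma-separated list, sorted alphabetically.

BFS from S0:
  visit S0: S0--a-->S1 (new), S0--b-->S4 (new)
  visit S1: S1--a-->S0 (seen), S1--b-->S2 (new)
  visit S4: S4--a-->S4 (seen), S4--b-->S0 (seen)
  visit S2: S2--a-->S2 (seen), S2--b-->S1 (seen)

Answer: S0, S1, S2, S4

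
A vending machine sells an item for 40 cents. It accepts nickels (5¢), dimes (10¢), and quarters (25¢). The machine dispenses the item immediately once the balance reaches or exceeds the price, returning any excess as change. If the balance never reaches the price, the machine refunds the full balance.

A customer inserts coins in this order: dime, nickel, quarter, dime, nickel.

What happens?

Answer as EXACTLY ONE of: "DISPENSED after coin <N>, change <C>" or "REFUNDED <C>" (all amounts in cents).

Price: 40¢
Coin 1 (dime, 10¢): balance = 10¢
Coin 2 (nickel, 5¢): balance = 15¢
Coin 3 (quarter, 25¢): balance = 40¢
  → balance >= price → DISPENSE, change = 40 - 40 = 0¢

Answer: DISPENSED after coin 3, change 0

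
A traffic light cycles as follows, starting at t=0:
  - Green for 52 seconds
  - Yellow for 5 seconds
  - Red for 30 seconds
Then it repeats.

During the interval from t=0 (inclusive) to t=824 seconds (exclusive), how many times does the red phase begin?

Answer: 9

Derivation:
Cycle = 52+5+30 = 87s
red phase starts at t = k*87 + 57 for k=0,1,2,...
Need k*87+57 < 824 → k < 8.816
k ∈ {0, ..., 8} → 9 starts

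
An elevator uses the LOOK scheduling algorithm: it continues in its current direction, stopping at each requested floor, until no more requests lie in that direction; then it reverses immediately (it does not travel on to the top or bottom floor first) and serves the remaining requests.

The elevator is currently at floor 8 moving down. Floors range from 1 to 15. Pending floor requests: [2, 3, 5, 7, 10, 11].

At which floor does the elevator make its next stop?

Current floor: 8, direction: down
Requests above: [10, 11]
Requests below: [2, 3, 5, 7]
Moving down and requests lie below → nearest below is max([2, 3, 5, 7]) = 7

Answer: 7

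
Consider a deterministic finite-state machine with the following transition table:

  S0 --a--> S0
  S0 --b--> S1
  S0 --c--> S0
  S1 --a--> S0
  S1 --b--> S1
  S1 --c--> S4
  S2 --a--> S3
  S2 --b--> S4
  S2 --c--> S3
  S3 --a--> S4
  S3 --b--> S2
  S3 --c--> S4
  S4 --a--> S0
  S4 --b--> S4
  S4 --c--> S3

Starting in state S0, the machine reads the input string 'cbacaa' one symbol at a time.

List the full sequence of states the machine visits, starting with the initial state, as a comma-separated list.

Answer: S0, S0, S1, S0, S0, S0, S0

Derivation:
Start: S0
  read 'c': S0 --c--> S0
  read 'b': S0 --b--> S1
  read 'a': S1 --a--> S0
  read 'c': S0 --c--> S0
  read 'a': S0 --a--> S0
  read 'a': S0 --a--> S0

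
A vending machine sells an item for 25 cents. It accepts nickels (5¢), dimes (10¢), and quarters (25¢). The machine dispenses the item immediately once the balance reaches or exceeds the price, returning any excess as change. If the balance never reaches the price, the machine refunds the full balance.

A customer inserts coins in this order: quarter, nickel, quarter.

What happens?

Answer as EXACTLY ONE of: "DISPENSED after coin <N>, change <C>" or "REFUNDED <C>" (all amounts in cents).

Answer: DISPENSED after coin 1, change 0

Derivation:
Price: 25¢
Coin 1 (quarter, 25¢): balance = 25¢
  → balance >= price → DISPENSE, change = 25 - 25 = 0¢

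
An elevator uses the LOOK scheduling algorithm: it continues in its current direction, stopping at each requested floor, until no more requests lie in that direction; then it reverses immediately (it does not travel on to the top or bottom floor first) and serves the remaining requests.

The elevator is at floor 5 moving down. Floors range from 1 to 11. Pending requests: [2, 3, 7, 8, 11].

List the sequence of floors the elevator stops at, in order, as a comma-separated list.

Answer: 3, 2, 7, 8, 11

Derivation:
Current: 5, moving DOWN
Serve below first (descending): [3, 2]
Then reverse, serve above (ascending): [7, 8, 11]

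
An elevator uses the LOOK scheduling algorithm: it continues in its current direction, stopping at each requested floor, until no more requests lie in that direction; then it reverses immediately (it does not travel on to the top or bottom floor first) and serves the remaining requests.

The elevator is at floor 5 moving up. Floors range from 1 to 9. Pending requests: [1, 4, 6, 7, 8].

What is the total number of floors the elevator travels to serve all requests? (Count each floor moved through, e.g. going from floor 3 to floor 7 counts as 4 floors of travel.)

Answer: 10

Derivation:
Start at floor 5 moving up, LOOK stop order: [6, 7, 8, 4, 1]
  5 → 6: |6-5| = 1, total = 1
  6 → 7: |7-6| = 1, total = 2
  7 → 8: |8-7| = 1, total = 3
  8 → 4: |4-8| = 4, total = 7
  4 → 1: |1-4| = 3, total = 10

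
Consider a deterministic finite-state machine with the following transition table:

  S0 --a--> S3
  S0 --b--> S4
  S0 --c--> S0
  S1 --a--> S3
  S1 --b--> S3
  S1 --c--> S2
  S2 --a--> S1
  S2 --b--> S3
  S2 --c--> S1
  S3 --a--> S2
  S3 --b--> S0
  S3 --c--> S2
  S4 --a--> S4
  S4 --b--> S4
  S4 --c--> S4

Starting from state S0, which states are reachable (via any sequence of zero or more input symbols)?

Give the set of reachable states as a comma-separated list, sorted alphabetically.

BFS from S0:
  visit S0: S0--a-->S3 (new), S0--b-->S4 (new), S0--c-->S0 (seen)
  visit S3: S3--a-->S2 (new), S3--b-->S0 (seen), S3--c-->S2 (seen)
  visit S4: S4--a-->S4 (seen), S4--b-->S4 (seen), S4--c-->S4 (seen)
  visit S2: S2--a-->S1 (new), S2--b-->S3 (seen), S2--c-->S1 (seen)
  visit S1: S1--a-->S3 (seen), S1--b-->S3 (seen), S1--c-->S2 (seen)

Answer: S0, S1, S2, S3, S4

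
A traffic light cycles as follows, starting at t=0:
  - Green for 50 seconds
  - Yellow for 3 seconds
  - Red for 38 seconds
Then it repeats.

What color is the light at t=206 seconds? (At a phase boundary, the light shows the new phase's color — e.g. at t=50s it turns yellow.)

Answer: green

Derivation:
Cycle length = 50 + 3 + 38 = 91s
t = 206, phase_t = 206 mod 91 = 24
24 < 50 (green end) → GREEN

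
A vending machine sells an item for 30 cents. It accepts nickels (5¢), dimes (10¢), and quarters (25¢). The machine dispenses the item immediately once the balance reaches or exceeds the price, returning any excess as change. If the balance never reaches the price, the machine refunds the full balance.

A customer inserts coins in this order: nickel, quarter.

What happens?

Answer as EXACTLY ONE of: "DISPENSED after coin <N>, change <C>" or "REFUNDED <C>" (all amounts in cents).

Answer: DISPENSED after coin 2, change 0

Derivation:
Price: 30¢
Coin 1 (nickel, 5¢): balance = 5¢
Coin 2 (quarter, 25¢): balance = 30¢
  → balance >= price → DISPENSE, change = 30 - 30 = 0¢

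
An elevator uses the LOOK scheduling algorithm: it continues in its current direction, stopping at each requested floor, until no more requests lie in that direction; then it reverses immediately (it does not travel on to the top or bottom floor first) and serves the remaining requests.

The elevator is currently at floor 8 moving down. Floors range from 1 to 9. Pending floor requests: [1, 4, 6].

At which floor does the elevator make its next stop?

Current floor: 8, direction: down
Requests above: []
Requests below: [1, 4, 6]
Moving down and requests lie below → nearest below is max([1, 4, 6]) = 6

Answer: 6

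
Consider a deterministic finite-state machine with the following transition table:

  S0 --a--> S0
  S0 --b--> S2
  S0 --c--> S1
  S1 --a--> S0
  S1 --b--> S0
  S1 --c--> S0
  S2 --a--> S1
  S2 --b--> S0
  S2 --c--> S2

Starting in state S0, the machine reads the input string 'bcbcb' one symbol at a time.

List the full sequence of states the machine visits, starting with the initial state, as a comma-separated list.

Start: S0
  read 'b': S0 --b--> S2
  read 'c': S2 --c--> S2
  read 'b': S2 --b--> S0
  read 'c': S0 --c--> S1
  read 'b': S1 --b--> S0

Answer: S0, S2, S2, S0, S1, S0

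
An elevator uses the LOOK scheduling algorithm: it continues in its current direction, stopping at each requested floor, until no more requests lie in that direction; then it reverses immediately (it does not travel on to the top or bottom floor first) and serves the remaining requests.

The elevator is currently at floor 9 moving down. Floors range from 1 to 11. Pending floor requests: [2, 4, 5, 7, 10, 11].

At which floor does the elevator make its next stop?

Current floor: 9, direction: down
Requests above: [10, 11]
Requests below: [2, 4, 5, 7]
Moving down and requests lie below → nearest below is max([2, 4, 5, 7]) = 7

Answer: 7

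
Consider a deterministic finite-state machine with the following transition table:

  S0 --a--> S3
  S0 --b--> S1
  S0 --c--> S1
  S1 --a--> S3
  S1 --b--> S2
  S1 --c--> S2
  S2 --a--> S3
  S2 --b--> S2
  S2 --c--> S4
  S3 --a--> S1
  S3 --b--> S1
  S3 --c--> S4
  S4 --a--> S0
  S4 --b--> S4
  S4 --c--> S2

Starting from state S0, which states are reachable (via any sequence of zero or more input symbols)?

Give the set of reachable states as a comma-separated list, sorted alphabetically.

Answer: S0, S1, S2, S3, S4

Derivation:
BFS from S0:
  visit S0: S0--a-->S3 (new), S0--b-->S1 (new), S0--c-->S1 (seen)
  visit S3: S3--a-->S1 (seen), S3--b-->S1 (seen), S3--c-->S4 (new)
  visit S1: S1--a-->S3 (seen), S1--b-->S2 (new), S1--c-->S2 (seen)
  visit S4: S4--a-->S0 (seen), S4--b-->S4 (seen), S4--c-->S2 (seen)
  visit S2: S2--a-->S3 (seen), S2--b-->S2 (seen), S2--c-->S4 (seen)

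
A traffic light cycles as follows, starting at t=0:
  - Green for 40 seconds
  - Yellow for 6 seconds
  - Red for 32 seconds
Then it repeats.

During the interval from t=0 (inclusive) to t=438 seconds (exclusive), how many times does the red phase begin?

Answer: 6

Derivation:
Cycle = 40+6+32 = 78s
red phase starts at t = k*78 + 46 for k=0,1,2,...
Need k*78+46 < 438 → k < 5.026
k ∈ {0, ..., 5} → 6 starts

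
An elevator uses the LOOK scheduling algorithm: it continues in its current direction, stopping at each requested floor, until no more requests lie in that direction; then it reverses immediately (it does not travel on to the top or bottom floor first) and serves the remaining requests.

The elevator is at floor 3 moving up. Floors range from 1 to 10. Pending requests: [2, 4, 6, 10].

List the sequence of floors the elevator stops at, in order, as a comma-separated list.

Answer: 4, 6, 10, 2

Derivation:
Current: 3, moving UP
Serve above first (ascending): [4, 6, 10]
Then reverse, serve below (descending): [2]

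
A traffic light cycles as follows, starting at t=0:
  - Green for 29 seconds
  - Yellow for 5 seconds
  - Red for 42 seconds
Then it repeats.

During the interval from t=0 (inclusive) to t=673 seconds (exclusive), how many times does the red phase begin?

Cycle = 29+5+42 = 76s
red phase starts at t = k*76 + 34 for k=0,1,2,...
Need k*76+34 < 673 → k < 8.408
k ∈ {0, ..., 8} → 9 starts

Answer: 9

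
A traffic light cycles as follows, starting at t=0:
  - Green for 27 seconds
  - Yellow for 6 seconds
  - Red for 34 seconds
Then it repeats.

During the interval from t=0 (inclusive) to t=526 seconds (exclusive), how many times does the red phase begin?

Answer: 8

Derivation:
Cycle = 27+6+34 = 67s
red phase starts at t = k*67 + 33 for k=0,1,2,...
Need k*67+33 < 526 → k < 7.358
k ∈ {0, ..., 7} → 8 starts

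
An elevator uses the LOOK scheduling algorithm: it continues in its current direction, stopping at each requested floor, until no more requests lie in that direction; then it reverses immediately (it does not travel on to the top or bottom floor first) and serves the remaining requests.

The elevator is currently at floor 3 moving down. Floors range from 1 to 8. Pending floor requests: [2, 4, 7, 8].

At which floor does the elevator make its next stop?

Current floor: 3, direction: down
Requests above: [4, 7, 8]
Requests below: [2]
Moving down and requests lie below → nearest below is max([2]) = 2

Answer: 2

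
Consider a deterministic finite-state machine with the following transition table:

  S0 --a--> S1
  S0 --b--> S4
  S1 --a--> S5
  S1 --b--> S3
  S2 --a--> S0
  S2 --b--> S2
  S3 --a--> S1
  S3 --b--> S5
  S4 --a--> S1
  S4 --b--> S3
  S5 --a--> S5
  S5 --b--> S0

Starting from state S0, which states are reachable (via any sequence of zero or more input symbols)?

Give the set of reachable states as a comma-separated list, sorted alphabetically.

Answer: S0, S1, S3, S4, S5

Derivation:
BFS from S0:
  visit S0: S0--a-->S1 (new), S0--b-->S4 (new)
  visit S1: S1--a-->S5 (new), S1--b-->S3 (new)
  visit S4: S4--a-->S1 (seen), S4--b-->S3 (seen)
  visit S5: S5--a-->S5 (seen), S5--b-->S0 (seen)
  visit S3: S3--a-->S1 (seen), S3--b-->S5 (seen)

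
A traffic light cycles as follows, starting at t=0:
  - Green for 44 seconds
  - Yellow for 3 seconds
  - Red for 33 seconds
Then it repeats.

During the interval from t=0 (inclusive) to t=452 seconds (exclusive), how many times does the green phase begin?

Cycle = 44+3+33 = 80s
green phase starts at t = k*80 + 0 for k=0,1,2,...
Need k*80+0 < 452 → k < 5.650
k ∈ {0, ..., 5} → 6 starts

Answer: 6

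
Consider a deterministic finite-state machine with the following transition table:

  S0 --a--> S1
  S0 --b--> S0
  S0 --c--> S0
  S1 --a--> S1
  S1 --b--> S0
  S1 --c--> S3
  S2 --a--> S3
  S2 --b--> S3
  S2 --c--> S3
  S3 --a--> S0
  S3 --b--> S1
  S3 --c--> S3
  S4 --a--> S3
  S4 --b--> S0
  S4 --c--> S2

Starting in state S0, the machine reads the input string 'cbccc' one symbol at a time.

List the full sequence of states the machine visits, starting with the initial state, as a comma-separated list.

Start: S0
  read 'c': S0 --c--> S0
  read 'b': S0 --b--> S0
  read 'c': S0 --c--> S0
  read 'c': S0 --c--> S0
  read 'c': S0 --c--> S0

Answer: S0, S0, S0, S0, S0, S0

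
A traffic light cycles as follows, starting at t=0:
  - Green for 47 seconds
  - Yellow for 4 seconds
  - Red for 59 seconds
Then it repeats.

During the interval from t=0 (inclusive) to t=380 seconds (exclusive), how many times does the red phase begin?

Cycle = 47+4+59 = 110s
red phase starts at t = k*110 + 51 for k=0,1,2,...
Need k*110+51 < 380 → k < 2.991
k ∈ {0, ..., 2} → 3 starts

Answer: 3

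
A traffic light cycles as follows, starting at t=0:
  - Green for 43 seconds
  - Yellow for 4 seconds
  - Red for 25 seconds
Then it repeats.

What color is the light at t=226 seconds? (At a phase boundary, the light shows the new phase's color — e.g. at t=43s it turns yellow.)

Cycle length = 43 + 4 + 25 = 72s
t = 226, phase_t = 226 mod 72 = 10
10 < 43 (green end) → GREEN

Answer: green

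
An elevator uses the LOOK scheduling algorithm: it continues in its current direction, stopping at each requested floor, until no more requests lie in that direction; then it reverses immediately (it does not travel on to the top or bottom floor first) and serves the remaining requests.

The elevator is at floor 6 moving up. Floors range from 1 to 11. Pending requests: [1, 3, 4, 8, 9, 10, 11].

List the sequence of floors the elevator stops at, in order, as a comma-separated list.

Current: 6, moving UP
Serve above first (ascending): [8, 9, 10, 11]
Then reverse, serve below (descending): [4, 3, 1]

Answer: 8, 9, 10, 11, 4, 3, 1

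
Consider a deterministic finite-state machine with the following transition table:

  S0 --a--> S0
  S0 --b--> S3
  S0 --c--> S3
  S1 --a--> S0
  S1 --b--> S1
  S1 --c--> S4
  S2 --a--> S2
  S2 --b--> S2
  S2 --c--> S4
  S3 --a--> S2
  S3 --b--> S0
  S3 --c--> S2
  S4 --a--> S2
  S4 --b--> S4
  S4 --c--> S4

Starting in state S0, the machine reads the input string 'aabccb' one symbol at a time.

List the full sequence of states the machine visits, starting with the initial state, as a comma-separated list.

Start: S0
  read 'a': S0 --a--> S0
  read 'a': S0 --a--> S0
  read 'b': S0 --b--> S3
  read 'c': S3 --c--> S2
  read 'c': S2 --c--> S4
  read 'b': S4 --b--> S4

Answer: S0, S0, S0, S3, S2, S4, S4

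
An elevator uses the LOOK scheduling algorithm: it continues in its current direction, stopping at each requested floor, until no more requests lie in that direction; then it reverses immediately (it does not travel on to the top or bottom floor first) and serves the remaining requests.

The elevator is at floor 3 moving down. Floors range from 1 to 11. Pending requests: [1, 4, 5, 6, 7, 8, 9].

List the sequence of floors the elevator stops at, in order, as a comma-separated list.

Current: 3, moving DOWN
Serve below first (descending): [1]
Then reverse, serve above (ascending): [4, 5, 6, 7, 8, 9]

Answer: 1, 4, 5, 6, 7, 8, 9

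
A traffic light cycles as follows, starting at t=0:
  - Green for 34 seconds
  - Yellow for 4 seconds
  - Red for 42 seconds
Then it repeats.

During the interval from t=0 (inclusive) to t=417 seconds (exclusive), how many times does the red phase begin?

Cycle = 34+4+42 = 80s
red phase starts at t = k*80 + 38 for k=0,1,2,...
Need k*80+38 < 417 → k < 4.737
k ∈ {0, ..., 4} → 5 starts

Answer: 5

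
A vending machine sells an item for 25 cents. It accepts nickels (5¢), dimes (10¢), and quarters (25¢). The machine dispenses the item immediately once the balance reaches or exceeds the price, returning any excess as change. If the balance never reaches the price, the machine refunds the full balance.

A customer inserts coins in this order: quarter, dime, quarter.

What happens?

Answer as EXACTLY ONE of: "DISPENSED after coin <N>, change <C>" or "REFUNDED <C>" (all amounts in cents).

Price: 25¢
Coin 1 (quarter, 25¢): balance = 25¢
  → balance >= price → DISPENSE, change = 25 - 25 = 0¢

Answer: DISPENSED after coin 1, change 0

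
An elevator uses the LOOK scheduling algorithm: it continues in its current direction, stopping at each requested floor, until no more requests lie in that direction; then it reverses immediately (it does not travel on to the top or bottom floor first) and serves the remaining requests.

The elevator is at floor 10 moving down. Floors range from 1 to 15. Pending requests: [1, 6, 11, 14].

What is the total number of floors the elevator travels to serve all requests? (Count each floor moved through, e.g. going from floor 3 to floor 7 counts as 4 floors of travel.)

Start at floor 10 moving down, LOOK stop order: [6, 1, 11, 14]
  10 → 6: |6-10| = 4, total = 4
  6 → 1: |1-6| = 5, total = 9
  1 → 11: |11-1| = 10, total = 19
  11 → 14: |14-11| = 3, total = 22

Answer: 22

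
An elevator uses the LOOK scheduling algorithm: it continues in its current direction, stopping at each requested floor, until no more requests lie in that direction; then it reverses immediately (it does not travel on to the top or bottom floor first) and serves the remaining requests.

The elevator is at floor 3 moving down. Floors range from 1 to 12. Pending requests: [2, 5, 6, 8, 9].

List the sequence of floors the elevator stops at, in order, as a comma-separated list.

Answer: 2, 5, 6, 8, 9

Derivation:
Current: 3, moving DOWN
Serve below first (descending): [2]
Then reverse, serve above (ascending): [5, 6, 8, 9]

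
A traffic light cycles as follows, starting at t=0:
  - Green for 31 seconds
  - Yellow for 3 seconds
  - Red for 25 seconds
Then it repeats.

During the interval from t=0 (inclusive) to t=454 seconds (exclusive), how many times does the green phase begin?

Answer: 8

Derivation:
Cycle = 31+3+25 = 59s
green phase starts at t = k*59 + 0 for k=0,1,2,...
Need k*59+0 < 454 → k < 7.695
k ∈ {0, ..., 7} → 8 starts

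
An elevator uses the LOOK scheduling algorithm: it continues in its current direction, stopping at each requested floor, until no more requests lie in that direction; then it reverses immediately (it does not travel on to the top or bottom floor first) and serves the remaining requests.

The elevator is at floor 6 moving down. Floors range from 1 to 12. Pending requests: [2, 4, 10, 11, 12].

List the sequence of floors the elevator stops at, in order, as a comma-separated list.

Current: 6, moving DOWN
Serve below first (descending): [4, 2]
Then reverse, serve above (ascending): [10, 11, 12]

Answer: 4, 2, 10, 11, 12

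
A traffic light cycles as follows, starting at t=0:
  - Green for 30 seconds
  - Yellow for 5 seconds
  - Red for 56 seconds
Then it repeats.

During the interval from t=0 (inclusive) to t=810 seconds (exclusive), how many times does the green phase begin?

Answer: 9

Derivation:
Cycle = 30+5+56 = 91s
green phase starts at t = k*91 + 0 for k=0,1,2,...
Need k*91+0 < 810 → k < 8.901
k ∈ {0, ..., 8} → 9 starts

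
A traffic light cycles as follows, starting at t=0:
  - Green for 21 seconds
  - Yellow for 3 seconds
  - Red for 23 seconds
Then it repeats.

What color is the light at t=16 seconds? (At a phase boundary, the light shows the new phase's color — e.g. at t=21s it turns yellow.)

Cycle length = 21 + 3 + 23 = 47s
t = 16, phase_t = 16 mod 47 = 16
16 < 21 (green end) → GREEN

Answer: green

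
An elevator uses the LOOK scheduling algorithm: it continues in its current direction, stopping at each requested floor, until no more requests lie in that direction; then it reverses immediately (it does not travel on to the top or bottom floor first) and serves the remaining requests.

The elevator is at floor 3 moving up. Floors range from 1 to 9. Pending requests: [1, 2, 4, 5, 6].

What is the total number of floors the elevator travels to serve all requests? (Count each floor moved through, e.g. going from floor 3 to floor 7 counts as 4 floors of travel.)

Answer: 8

Derivation:
Start at floor 3 moving up, LOOK stop order: [4, 5, 6, 2, 1]
  3 → 4: |4-3| = 1, total = 1
  4 → 5: |5-4| = 1, total = 2
  5 → 6: |6-5| = 1, total = 3
  6 → 2: |2-6| = 4, total = 7
  2 → 1: |1-2| = 1, total = 8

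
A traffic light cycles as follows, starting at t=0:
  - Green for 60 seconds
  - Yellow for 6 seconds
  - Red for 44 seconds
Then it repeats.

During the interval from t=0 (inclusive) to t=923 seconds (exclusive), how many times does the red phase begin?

Answer: 8

Derivation:
Cycle = 60+6+44 = 110s
red phase starts at t = k*110 + 66 for k=0,1,2,...
Need k*110+66 < 923 → k < 7.791
k ∈ {0, ..., 7} → 8 starts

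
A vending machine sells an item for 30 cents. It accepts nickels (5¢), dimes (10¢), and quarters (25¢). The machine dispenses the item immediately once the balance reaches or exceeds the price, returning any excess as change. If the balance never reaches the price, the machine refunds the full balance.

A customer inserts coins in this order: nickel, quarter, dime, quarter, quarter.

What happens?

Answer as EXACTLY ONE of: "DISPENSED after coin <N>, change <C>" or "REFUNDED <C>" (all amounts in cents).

Answer: DISPENSED after coin 2, change 0

Derivation:
Price: 30¢
Coin 1 (nickel, 5¢): balance = 5¢
Coin 2 (quarter, 25¢): balance = 30¢
  → balance >= price → DISPENSE, change = 30 - 30 = 0¢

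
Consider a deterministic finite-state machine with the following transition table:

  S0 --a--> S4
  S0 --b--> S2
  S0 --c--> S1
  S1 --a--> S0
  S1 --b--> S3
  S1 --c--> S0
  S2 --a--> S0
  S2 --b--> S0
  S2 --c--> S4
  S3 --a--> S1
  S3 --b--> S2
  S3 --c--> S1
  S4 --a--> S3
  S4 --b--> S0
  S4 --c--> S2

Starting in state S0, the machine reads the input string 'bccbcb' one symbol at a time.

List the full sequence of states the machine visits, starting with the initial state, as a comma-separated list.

Start: S0
  read 'b': S0 --b--> S2
  read 'c': S2 --c--> S4
  read 'c': S4 --c--> S2
  read 'b': S2 --b--> S0
  read 'c': S0 --c--> S1
  read 'b': S1 --b--> S3

Answer: S0, S2, S4, S2, S0, S1, S3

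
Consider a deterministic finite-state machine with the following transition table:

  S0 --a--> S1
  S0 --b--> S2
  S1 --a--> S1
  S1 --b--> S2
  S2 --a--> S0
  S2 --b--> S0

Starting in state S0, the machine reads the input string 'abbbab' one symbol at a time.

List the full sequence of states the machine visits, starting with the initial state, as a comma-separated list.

Start: S0
  read 'a': S0 --a--> S1
  read 'b': S1 --b--> S2
  read 'b': S2 --b--> S0
  read 'b': S0 --b--> S2
  read 'a': S2 --a--> S0
  read 'b': S0 --b--> S2

Answer: S0, S1, S2, S0, S2, S0, S2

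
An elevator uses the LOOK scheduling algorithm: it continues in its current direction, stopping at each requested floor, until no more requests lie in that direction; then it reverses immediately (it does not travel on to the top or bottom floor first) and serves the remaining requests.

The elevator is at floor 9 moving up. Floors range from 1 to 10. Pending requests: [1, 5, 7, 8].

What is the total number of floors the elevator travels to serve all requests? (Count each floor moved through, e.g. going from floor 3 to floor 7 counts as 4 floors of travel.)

Answer: 8

Derivation:
Start at floor 9 moving up, LOOK stop order: [8, 7, 5, 1]
  9 → 8: |8-9| = 1, total = 1
  8 → 7: |7-8| = 1, total = 2
  7 → 5: |5-7| = 2, total = 4
  5 → 1: |1-5| = 4, total = 8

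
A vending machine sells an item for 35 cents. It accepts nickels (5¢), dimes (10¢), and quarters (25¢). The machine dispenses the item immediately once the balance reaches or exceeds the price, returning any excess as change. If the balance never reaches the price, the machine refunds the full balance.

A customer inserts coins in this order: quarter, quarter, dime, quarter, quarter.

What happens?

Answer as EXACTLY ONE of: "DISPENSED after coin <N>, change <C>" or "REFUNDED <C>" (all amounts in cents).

Price: 35¢
Coin 1 (quarter, 25¢): balance = 25¢
Coin 2 (quarter, 25¢): balance = 50¢
  → balance >= price → DISPENSE, change = 50 - 35 = 15¢

Answer: DISPENSED after coin 2, change 15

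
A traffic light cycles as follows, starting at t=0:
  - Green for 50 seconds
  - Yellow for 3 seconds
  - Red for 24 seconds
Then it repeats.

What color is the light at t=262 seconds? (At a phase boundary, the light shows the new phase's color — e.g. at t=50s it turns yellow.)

Answer: green

Derivation:
Cycle length = 50 + 3 + 24 = 77s
t = 262, phase_t = 262 mod 77 = 31
31 < 50 (green end) → GREEN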